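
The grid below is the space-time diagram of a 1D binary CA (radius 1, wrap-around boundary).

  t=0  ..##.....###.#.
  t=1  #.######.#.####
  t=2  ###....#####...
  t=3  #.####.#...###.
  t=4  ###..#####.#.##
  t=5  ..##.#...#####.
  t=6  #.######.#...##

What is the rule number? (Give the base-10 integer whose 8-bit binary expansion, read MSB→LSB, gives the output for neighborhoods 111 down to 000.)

  [7] ### => .  t=0,i=10
  [6] ##. => #  t=0,i=3
  [5] #.# => #  t=0,i=12
  [4] #.. => #  t=0,i=4
  [3] .## => #  t=0,i=2
  [2] .#. => #  t=0,i=13
  [1] ..# => .  t=0,i=1
  [0] ... => #  t=0,i=0
  bits 01111101 = 125

125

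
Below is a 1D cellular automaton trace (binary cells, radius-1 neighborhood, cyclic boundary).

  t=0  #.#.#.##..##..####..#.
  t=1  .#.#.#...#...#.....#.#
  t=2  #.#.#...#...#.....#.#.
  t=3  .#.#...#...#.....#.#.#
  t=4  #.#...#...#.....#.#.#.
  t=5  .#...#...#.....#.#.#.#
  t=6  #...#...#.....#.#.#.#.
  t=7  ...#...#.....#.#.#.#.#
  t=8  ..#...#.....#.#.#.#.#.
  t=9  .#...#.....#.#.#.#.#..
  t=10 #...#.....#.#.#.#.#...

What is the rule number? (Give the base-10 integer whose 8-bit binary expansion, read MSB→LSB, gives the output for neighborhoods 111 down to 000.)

34

  [7] ### => .  t=0,i=15
  [6] ##. => .  t=0,i=7
  [5] #.# => #  t=0,i=1
  [4] #.. => .  t=0,i=8
  [3] .## => .  t=0,i=6
  [2] .#. => .  t=0,i=0
  [1] ..# => #  t=0,i=9
  [0] ... => .  t=1,i=7
  bits 00100010 = 34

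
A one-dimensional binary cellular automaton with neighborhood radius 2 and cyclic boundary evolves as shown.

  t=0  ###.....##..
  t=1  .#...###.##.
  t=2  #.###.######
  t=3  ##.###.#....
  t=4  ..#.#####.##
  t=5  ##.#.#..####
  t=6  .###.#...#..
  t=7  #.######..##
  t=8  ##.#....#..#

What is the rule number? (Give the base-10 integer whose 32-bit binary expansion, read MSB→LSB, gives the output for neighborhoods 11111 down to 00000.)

779540747

  #####|.  b31=0 t=2,i=8
  ####.|.  b30=0 t=2,i=11
  ###.#|#  b29=1 t=1,i=7
  ###..|.  b28=0 t=0,i=2
  ##.##|#  b27=1 t=1,i=8
  ##.#.|#  b26=1 t=3,i=6
  ##..#|#  b25=1 t=0,i=10
  ##...|.  b24=0 t=0,i=3
  #.###|.  b23=0 t=2,i=2
  #.##.|#  b22=1 t=1,i=9
  #.#.#|#  b21=1 t=5,i=3
  #.#..|#  b20=1 t=3,i=7
  #..##|.  b19=0 t=0,i=11
  #..#.|#  b18=1 t=1,i=0
  #...#|#  b17=1 t=1,i=3
  #....|.  b16=0 t=0,i=4
  .####|#  b15=1 t=2,i=7
  .###.|#  b14=1 t=0,i=1
  .##.#|.  b13=0 t=3,i=1
  .##..|#  b12=1 t=0,i=9
  .#.##|#  b11=1 t=4,i=3
  .#.#.|.  b10=0 t=5,i=4
  .#..#|.  b9=0 t=5,i=6
  .#...|#  b8=1 t=1,i=2
  ..###|.  b7=0 t=0,i=0
  ..##.|.  b6=0 t=0,i=8
  ..#.#|.  b5=0 t=4,i=2
  ..#..|.  b4=0 t=1,i=1
  ...##|#  b3=1 t=0,i=7
  ...#.|.  b2=0 t=6,i=8
  ....#|#  b1=1 t=0,i=6
  .....|#  b0=1 t=0,i=5
  bits 00101110011101101101100100001011 = 779540747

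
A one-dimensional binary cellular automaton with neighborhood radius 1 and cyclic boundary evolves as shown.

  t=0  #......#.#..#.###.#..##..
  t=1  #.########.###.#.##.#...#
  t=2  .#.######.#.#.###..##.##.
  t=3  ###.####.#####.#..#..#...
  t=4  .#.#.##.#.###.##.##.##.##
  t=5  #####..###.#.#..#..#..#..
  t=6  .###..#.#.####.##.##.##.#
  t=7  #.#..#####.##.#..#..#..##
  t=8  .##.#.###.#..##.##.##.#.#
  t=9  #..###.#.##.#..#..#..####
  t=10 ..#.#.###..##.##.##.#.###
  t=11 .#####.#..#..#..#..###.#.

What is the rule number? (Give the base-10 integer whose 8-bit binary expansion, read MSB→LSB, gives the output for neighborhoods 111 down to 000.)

  ###|#  b7=1 t=0,i=15
  ##.|.  b6=0 t=0,i=16
  #.#|#  b5=1 t=0,i=8
  #..|.  b4=0 t=0,i=1
  .##|.  b3=0 t=0,i=14
  .#.|#  b2=1 t=0,i=0
  ..#|#  b1=1 t=0,i=6
  ...|#  b0=1 t=0,i=2
  bits 10100111 = 167

167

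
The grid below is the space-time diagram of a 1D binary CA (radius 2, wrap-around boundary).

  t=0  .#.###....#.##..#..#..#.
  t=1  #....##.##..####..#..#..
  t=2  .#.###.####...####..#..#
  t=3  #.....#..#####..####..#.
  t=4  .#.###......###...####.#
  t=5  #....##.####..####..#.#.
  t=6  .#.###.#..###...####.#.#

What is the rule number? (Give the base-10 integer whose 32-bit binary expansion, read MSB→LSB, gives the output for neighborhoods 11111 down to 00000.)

  nb #####: next=.  (t=3,i=11, bit31=0)
  nb ####.: next=#  (t=1,i=14, bit30=1)
  nb ###.#: next=.  (t=2,i=5, bit29=0)
  nb ###..: next=#  (t=0,i=5, bit28=1)
  nb ##.##: next=#  (t=1,i=7, bit27=1)
  nb ##.#.: next=#  (t=4,i=22, bit26=1)
  nb ##..#: next=#  (t=0,i=14, bit25=1)
  nb ##...: next=#  (t=0,i=6, bit24=1)
  nb #.###: next=.  (t=0,i=3, bit23=0)
  nb #.##.: next=#  (t=0,i=12, bit22=1)
  nb #.#.#: next=.  (t=2,i=1, bit21=0)
  nb #.#..: next=.  (t=3,i=0, bit20=0)
  nb #..##: next=.  (t=1,i=11, bit19=0)
  nb #..#.: next=#  (t=0,i=0, bit18=1)
  nb #...#: next=#  (t=2,i=12, bit17=1)
  nb #....: next=.  (t=0,i=7, bit16=0)
  nb .####: next=.  (t=1,i=13, bit15=0)
  nb .###.: next=.  (t=0,i=4, bit14=0)
  nb .##.#: next=.  (t=1,i=6, bit13=0)
  nb .##..: next=#  (t=0,i=13, bit12=1)
  nb .#.##: next=.  (t=0,i=2, bit11=0)
  nb .#.#.: next=#  (t=2,i=0, bit10=1)
  nb .#..#: next=.  (t=0,i=17, bit9=0)
  nb .#...: next=#  (t=1,i=1, bit8=1)
  nb ..###: next=.  (t=1,i=12, bit7=0)
  nb ..##.: next=#  (t=1,i=5, bit6=1)
  nb ..#.#: next=.  (t=0,i=1, bit5=0)
  nb ..#..: next=.  (t=0,i=16, bit4=0)
  nb ...##: next=#  (t=1,i=4, bit3=1)
  nb ...#.: next=#  (t=0,i=9, bit2=1)
  nb ....#: next=#  (t=0,i=8, bit1=1)
  nb .....: next=#  (t=3,i=3, bit0=1)
  bits 01011111010001100001010101001111 = 1598428495

1598428495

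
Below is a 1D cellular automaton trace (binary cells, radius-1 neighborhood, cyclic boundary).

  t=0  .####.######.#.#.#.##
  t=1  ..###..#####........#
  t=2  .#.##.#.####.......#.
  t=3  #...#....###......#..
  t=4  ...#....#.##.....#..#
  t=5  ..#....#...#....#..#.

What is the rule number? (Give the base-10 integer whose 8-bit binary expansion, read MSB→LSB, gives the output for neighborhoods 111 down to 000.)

194

  nb ###: next=#  (t=0,i=2, bit7=1)
  nb ##.: next=#  (t=0,i=4, bit6=1)
  nb #.#: next=.  (t=0,i=0, bit5=0)
  nb #..: next=.  (t=1,i=0, bit4=0)
  nb .##: next=.  (t=0,i=1, bit3=0)
  nb .#.: next=.  (t=0,i=13, bit2=0)
  nb ..#: next=#  (t=1,i=1, bit1=1)
  nb ...: next=.  (t=1,i=13, bit0=0)
  bits 11000010 = 194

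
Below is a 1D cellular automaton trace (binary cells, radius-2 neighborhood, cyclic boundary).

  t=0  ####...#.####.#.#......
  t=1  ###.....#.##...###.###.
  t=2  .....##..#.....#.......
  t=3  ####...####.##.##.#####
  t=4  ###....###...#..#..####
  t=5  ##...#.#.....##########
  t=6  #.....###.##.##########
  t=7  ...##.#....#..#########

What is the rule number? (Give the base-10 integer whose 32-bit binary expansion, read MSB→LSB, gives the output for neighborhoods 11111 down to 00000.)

3256659859

  #####|#  b31=1 t=3,i=0
  ####.|#  b30=1 t=0,i=2
  ###.#|.  b29=0 t=0,i=12
  ###..|.  b28=0 t=0,i=3
  ##.##|.  b27=0 t=1,i=18
  ##.#.|.  b26=0 t=0,i=13
  ##..#|#  b25=1 t=2,i=7
  ##...|.  b24=0 t=0,i=4
  #.###|.  b23=0 t=0,i=9
  #.##.|.  b22=0 t=1,i=10
  #.#.#|.  b21=0 t=0,i=14
  #.#..|#  b20=1 t=0,i=16
  #..##|#  b19=1 t=4,i=18
  #..#.|#  b18=1 t=2,i=8
  #...#|.  b17=0 t=0,i=5
  #....|.  b16=0 t=0,i=18
  .####|#  b15=1 t=0,i=1
  .###.|.  b14=0 t=1,i=1
  .##.#|#  b13=1 t=3,i=13
  .##..|.  b12=0 t=1,i=11
  .#.##|#  b11=1 t=0,i=8
  .#.#.|#  b10=1 t=0,i=15
  .#..#|#  b9=1 t=4,i=14
  .#...|#  b8=1 t=0,i=17
  ..###|#  b7=1 t=0,i=0
  ..##.|.  b6=0 t=2,i=5
  ..#.#|.  b5=0 t=0,i=7
  ..#..|#  b4=1 t=2,i=9
  ...##|.  b3=0 t=0,i=22
  ...#.|.  b2=0 t=0,i=6
  ....#|#  b1=1 t=0,i=21
  .....|#  b0=1 t=0,i=19
  bits 11000010000111001010111110010011 = 3256659859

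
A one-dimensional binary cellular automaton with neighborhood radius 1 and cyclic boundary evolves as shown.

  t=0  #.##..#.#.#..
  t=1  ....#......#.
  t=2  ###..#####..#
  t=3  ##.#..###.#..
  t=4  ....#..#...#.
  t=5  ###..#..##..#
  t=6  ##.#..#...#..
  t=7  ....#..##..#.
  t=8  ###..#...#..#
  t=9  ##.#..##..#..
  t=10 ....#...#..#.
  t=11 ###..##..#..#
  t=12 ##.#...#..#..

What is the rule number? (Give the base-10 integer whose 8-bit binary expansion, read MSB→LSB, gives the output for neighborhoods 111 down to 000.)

  [7] ### => #  t=2,i=0
  [6] ##. => .  t=0,i=3
  [5] #.# => .  t=0,i=1
  [4] #.. => #  t=0,i=4
  [3] .## => .  t=0,i=2
  [2] .#. => .  t=0,i=0
  [1] ..# => .  t=0,i=5
  [0] ... => #  t=1,i=0
  bits 10010001 = 145

145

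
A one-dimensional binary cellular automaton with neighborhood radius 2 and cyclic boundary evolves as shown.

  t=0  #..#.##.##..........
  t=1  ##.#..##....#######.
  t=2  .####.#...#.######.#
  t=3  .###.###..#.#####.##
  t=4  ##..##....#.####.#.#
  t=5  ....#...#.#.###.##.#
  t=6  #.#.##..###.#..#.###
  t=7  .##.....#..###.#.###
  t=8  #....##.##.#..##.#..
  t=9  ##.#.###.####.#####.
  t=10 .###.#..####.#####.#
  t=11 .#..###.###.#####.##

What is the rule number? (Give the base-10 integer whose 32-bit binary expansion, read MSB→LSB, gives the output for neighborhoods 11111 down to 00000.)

3434129395

  #####|#  b31=1 t=1,i=14
  ####.|#  b30=1 t=1,i=17
  ###.#|.  b29=0 t=1,i=18
  ###..|.  b28=0 t=3,i=7
  ##.##|#  b27=1 t=0,i=7
  ##.#.|#  b26=1 t=1,i=2
  ##..#|.  b25=0 t=3,i=8
  ##...|.  b24=0 t=0,i=10
  #.###|#  b23=1 t=2,i=1
  #.##.|.  b22=0 t=0,i=5
  #.#.#|#  b21=1 t=2,i=19
  #.#..|#  b20=1 t=1,i=3
  #..##|.  b19=0 t=1,i=5
  #..#.|.  b18=0 t=0,i=2
  #...#|.  b17=0 t=2,i=8
  #....|.  b16=0 t=0,i=11
  .####|#  b15=1 t=1,i=13
  .###.|.  b14=0 t=3,i=2
  .##.#|#  b13=1 t=0,i=6
  .##..|.  b12=0 t=0,i=9
  .#.##|.  b11=0 t=0,i=4
  .#.#.|#  b10=1 t=5,i=9
  .#..#|#  b9=1 t=0,i=1
  .#...|#  b8=1 t=2,i=7
  ..###|#  b7=1 t=1,i=12
  ..##.|#  b6=1 t=1,i=6
  ..#.#|#  b5=1 t=0,i=3
  ..#..|#  b4=1 t=0,i=0
  ...##|.  b3=0 t=1,i=11
  ...#.|.  b2=0 t=0,i=19
  ....#|#  b1=1 t=0,i=18
  .....|#  b0=1 t=0,i=12
  bits 11001100101100001010011111110011 = 3434129395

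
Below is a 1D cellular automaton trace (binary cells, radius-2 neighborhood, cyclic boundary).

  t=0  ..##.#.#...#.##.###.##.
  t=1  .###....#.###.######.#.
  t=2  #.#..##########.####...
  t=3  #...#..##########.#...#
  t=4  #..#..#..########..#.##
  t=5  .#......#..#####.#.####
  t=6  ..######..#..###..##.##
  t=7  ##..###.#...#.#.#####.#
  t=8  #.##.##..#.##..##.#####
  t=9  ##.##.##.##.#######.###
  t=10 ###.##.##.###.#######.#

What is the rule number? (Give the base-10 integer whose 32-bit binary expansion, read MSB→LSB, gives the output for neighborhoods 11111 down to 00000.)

  ##### -> #   bit 31 = 1  t=1,i=16
  ####. -> #   bit 30 = 1  t=1,i=18
  ###.# -> #   bit 29 = 1  t=0,i=18
  ###.. -> .   bit 28 = 0  t=1,i=3
  ##.## -> #   bit 27 = 1  t=0,i=15
  ##.#. -> .   bit 26 = 0  t=0,i=4
  ##..# -> #   bit 25 = 1  t=4,i=1
  ##... -> .   bit 24 = 0  t=0,i=22
  #.### -> #   bit 23 = 1  t=0,i=16
  #.##. -> .   bit 22 = 0  t=0,i=13
  #.#.# -> .   bit 21 = 0  t=0,i=5
  #.#.. -> .   bit 20 = 0  t=0,i=7
  #..## -> #   bit 19 = 1  t=1,i=0
  #..#. -> .   bit 18 = 0  t=4,i=2
  #...# -> .   bit 17 = 0  t=0,i=0
  #.... -> #   bit 16 = 1  t=1,i=5
  .#### -> .   bit 15 = 0  t=1,i=15
  .###. -> #   bit 14 = 1  t=0,i=17
  .##.# -> #   bit 13 = 1  t=0,i=3
  .##.. -> #   bit 12 = 1  t=0,i=21
  .#.## -> #   bit 11 = 1  t=0,i=12
  .#.#. -> .   bit 10 = 0  t=0,i=6
  .#..# -> .   bit 9 = 0  t=1,i=22
  .#... -> #   bit 8 = 1  t=0,i=8
  ..### -> .   bit 7 = 0  t=1,i=1
  ..##. -> #   bit 6 = 1  t=0,i=2
  ..#.# -> #   bit 5 = 1  t=0,i=11
  ..#.. -> .   bit 4 = 0  t=3,i=4
  ...## -> #   bit 3 = 1  t=0,i=1
  ...#. -> #   bit 2 = 1  t=0,i=10
  ....# -> #   bit 1 = 1  t=1,i=6
  ..... -> #   bit 0 = 1  t=5,i=4
  bits 11101010100010010111100101101111 = 3934878063

3934878063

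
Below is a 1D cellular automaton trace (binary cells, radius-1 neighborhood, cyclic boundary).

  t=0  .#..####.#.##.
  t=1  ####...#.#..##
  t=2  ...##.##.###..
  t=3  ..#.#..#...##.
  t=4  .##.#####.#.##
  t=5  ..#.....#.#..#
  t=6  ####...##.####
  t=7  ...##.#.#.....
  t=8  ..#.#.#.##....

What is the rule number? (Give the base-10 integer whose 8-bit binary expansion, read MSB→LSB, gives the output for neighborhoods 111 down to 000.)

  ### -> .   bit 7 = 0  t=0,i=5
  ##. -> #   bit 6 = 1  t=0,i=7
  #.# -> .   bit 5 = 0  t=0,i=8
  #.. -> #   bit 4 = 1  t=0,i=2
  .## -> .   bit 3 = 0  t=0,i=4
  .#. -> #   bit 2 = 1  t=0,i=1
  ..# -> #   bit 1 = 1  t=0,i=0
  ... -> .   bit 0 = 0  t=1,i=5
  bits 01010110 = 86

86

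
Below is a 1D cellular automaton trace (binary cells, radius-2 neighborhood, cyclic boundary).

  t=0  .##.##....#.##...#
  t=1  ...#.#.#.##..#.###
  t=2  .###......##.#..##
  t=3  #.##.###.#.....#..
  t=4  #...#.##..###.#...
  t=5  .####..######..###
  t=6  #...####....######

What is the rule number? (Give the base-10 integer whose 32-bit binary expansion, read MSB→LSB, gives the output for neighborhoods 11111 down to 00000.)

  [31] ##### => .  t=5,i=9
  [30] ####. => .  t=5,i=3
  [29] ###.# => #  t=3,i=7
  [28] ###.. => #  t=1,i=17
  [27] ##.## => #  t=0,i=3
  [26] ##.#. => .  t=2,i=12
  [25] ##..# => #  t=1,i=11
  [24] ##... => .  t=0,i=6
  [23] #.### => .  t=1,i=15
  [22] #.##. => .  t=0,i=1
  [21] #.#.# => .  t=1,i=5
  [20] #.#.. => .  t=2,i=13
  [19] #..## => #  t=2,i=15
  [18] #..#. => .  t=1,i=12
  [17] #...# => #  t=0,i=15
  [16] #.... => #  t=0,i=7
  [15] .#### => .  t=5,i=2
  [14] .###. => #  t=1,i=16
  [13] .##.# => .  t=0,i=2
  [12] .##.. => #  t=0,i=5
  [11] .#.## => .  t=0,i=0
  [10] .#.#. => .  t=1,i=4
  [9] .#..# => .  t=2,i=14
  [8] .#... => #  t=3,i=10
  [7] ..### => #  t=4,i=10
  [6] ..##. => .  t=2,i=10
  [5] ..#.# => #  t=0,i=10
  [4] ..#.. => .  t=3,i=15
  [3] ...## => #  t=2,i=9
  [2] ...#. => #  t=0,i=9
  [1] ....# => .  t=0,i=8
  [0] ..... => #  t=2,i=6
  bits 00111010000010110101000110101101 = 973820333

973820333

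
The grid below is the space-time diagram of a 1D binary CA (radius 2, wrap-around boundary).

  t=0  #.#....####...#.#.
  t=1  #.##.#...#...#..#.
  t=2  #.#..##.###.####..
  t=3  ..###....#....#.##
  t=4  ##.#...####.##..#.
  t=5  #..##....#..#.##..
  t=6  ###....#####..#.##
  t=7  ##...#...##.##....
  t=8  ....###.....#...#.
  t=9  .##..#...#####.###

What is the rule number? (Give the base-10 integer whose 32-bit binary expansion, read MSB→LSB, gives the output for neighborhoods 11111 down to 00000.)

  ##### -> #   bit 31 = 1  t=6,i=0
  ####. -> #   bit 30 = 1  t=0,i=9
  ###.# -> .   bit 29 = 0  t=2,i=10
  ###.. -> .   bit 28 = 0  t=0,i=10
  ##.## -> .   bit 27 = 0  t=2,i=7
  ##.#. -> .   bit 26 = 0  t=1,i=4
  ##..# -> #   bit 25 = 1  t=2,i=16
  ##... -> .   bit 24 = 0  t=0,i=11
  #.### -> .   bit 23 = 0  t=2,i=8
  #.##. -> #   bit 22 = 1  t=1,i=2
  #.#.# -> #   bit 21 = 1  t=0,i=0
  #.#.. -> #   bit 20 = 1  t=0,i=2
  #..## -> #   bit 19 = 1  t=2,i=4
  #..#. -> #   bit 18 = 1  t=1,i=15
  #...# -> .   bit 17 = 0  t=0,i=12
  #.... -> .   bit 16 = 0  t=0,i=4
  .#### -> .   bit 15 = 0  t=0,i=8
  .###. -> #   bit 14 = 1  t=2,i=9
  .##.# -> .   bit 13 = 0  t=1,i=3
  .##.. -> .   bit 12 = 0  t=3,i=17
  .#.## -> .   bit 11 = 0  t=1,i=1
  .#.#. -> .   bit 10 = 0  t=0,i=1
  .#..# -> #   bit 9 = 1  t=1,i=14
  .#... -> #   bit 8 = 1  t=0,i=3
  ..### -> .   bit 7 = 0  t=0,i=7
  ..##. -> .   bit 6 = 0  t=2,i=5
  ..#.# -> .   bit 5 = 0  t=0,i=14
  ..#.. -> #   bit 4 = 1  t=1,i=9
  ...## -> .   bit 3 = 0  t=0,i=6
  ...#. -> #   bit 2 = 1  t=0,i=13
  ....# -> #   bit 1 = 1  t=0,i=5
  ..... -> #   bit 0 = 1  t=8,i=1
  bits 11000010011111000100001100010111 = 3262923543

3262923543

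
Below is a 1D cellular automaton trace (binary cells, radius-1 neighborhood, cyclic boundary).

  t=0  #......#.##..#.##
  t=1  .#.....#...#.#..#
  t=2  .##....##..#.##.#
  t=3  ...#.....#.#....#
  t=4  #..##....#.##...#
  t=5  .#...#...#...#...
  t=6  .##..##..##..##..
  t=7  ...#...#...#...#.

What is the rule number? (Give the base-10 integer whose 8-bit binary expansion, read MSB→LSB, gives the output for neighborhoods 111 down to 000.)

  nb ###: next=#  (t=0,i=16, bit7=1)
  nb ##.: next=.  (t=0,i=0, bit6=0)
  nb #.#: next=.  (t=0,i=8, bit5=0)
  nb #..: next=#  (t=0,i=1, bit4=1)
  nb .##: next=.  (t=0,i=9, bit3=0)
  nb .#.: next=#  (t=0,i=7, bit2=1)
  nb ..#: next=.  (t=0,i=6, bit1=0)
  nb ...: next=.  (t=0,i=2, bit0=0)
  bits 10010100 = 148

148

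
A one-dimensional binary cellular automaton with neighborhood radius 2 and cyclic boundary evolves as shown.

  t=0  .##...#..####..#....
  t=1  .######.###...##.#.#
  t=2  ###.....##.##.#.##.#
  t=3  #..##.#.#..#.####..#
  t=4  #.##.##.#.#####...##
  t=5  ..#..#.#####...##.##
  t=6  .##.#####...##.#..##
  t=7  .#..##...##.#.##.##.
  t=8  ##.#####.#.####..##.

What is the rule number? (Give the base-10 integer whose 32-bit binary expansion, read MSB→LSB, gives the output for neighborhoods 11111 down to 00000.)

  ##### -> .   bit 31 = 0  t=1,i=3
  ####. -> .   bit 30 = 0  t=0,i=11
  ###.# -> .   bit 29 = 0  t=1,i=6
  ###.. -> .   bit 28 = 0  t=0,i=12
  ##.## -> .   bit 27 = 0  t=1,i=7
  ##.#. -> #   bit 26 = 1  t=1,i=16
  ##..# -> .   bit 25 = 0  t=0,i=13
  ##... -> #   bit 24 = 1  t=0,i=3
  #.### -> #   bit 23 = 1  t=1,i=1
  #.##. -> #   bit 22 = 1  t=2,i=11
  #.#.# -> #   bit 21 = 1  t=1,i=17
  #.#.. -> #   bit 20 = 1  t=3,i=8
  #..## -> #   bit 19 = 1  t=0,i=8
  #..#. -> #   bit 18 = 1  t=0,i=14
  #...# -> #   bit 17 = 1  t=0,i=4
  #.... -> #   bit 16 = 1  t=0,i=17
  .#### -> #   bit 15 = 1  t=0,i=10
  .###. -> #   bit 14 = 1  t=1,i=9
  .##.# -> .   bit 13 = 0  t=1,i=15
  .##.. -> #   bit 12 = 1  t=0,i=2
  .#.## -> #   bit 11 = 1  t=1,i=0
  .#.#. -> .   bit 10 = 0  t=1,i=18
  .#..# -> .   bit 9 = 0  t=0,i=7
  .#... -> .   bit 8 = 0  t=0,i=16
  ..### -> #   bit 7 = 1  t=0,i=9
  ..##. -> #   bit 6 = 1  t=0,i=1
  ..#.# -> #   bit 5 = 1  t=3,i=11
  ..#.. -> #   bit 4 = 1  t=0,i=6
  ...## -> .   bit 3 = 0  t=0,i=0
  ...#. -> #   bit 2 = 1  t=0,i=5
  ....# -> #   bit 1 = 1  t=0,i=19
  ..... -> .   bit 0 = 0  t=0,i=18
  bits 00000101111111111101100011110110 = 100653302

100653302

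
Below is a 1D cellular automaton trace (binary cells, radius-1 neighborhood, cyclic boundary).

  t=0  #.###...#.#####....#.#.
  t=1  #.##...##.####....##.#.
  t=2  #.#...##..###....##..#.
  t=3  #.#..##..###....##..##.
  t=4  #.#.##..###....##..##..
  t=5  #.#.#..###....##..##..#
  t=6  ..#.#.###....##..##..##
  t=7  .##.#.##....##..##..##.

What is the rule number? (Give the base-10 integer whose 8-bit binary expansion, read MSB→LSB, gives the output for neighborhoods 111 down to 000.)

  ### -> #   bit 7 = 1  t=0,i=3
  ##. -> .   bit 6 = 0  t=0,i=4
  #.# -> .   bit 5 = 0  t=0,i=1
  #.. -> .   bit 4 = 0  t=0,i=5
  .## -> #   bit 3 = 1  t=0,i=2
  .#. -> #   bit 2 = 1  t=0,i=0
  ..# -> #   bit 1 = 1  t=0,i=7
  ... -> .   bit 0 = 0  t=0,i=6
  bits 10001110 = 142

142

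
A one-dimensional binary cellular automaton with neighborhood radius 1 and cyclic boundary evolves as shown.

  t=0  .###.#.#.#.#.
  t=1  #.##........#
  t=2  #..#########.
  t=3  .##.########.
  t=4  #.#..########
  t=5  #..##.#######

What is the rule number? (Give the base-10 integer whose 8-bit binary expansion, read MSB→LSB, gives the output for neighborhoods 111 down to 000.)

  ###|#  b7=1 t=0,i=2
  ##.|#  b6=1 t=0,i=3
  #.#|.  b5=0 t=0,i=4
  #..|#  b4=1 t=0,i=12
  .##|.  b3=0 t=0,i=1
  .#.|.  b2=0 t=0,i=5
  ..#|#  b1=1 t=0,i=0
  ...|#  b0=1 t=1,i=5
  bits 11010011 = 211

211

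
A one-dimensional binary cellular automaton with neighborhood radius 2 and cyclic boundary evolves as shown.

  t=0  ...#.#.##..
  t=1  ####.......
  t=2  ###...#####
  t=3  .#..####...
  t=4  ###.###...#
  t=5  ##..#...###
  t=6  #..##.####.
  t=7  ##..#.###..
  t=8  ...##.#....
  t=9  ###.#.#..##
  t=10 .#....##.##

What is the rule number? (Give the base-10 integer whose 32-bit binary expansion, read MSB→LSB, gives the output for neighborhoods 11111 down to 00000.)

1083613887

  [31] ##### => .  t=2,i=0
  [30] ####. => #  t=1,i=2
  [29] ###.# => .  t=4,i=2
  [28] ###.. => .  t=1,i=3
  [27] ##.## => .  t=4,i=3
  [26] ##.#. => .  t=6,i=10
  [25] ##..# => .  t=5,i=2
  [24] ##... => .  t=0,i=9
  [23] #.### => #  t=4,i=4
  [22] #.##. => .  t=0,i=7
  [21] #.#.# => .  t=0,i=5
  [20] #.#.. => #  t=6,i=0
  [19] #..## => .  t=3,i=3
  [18] #..#. => #  t=5,i=3
  [17] #...# => #  t=2,i=4
  [16] #.... => .  t=0,i=10
  [15] .#### => #  t=1,i=1
  [14] .###. => .  t=4,i=5
  [13] .##.# => #  t=6,i=4
  [12] .##.. => .  t=0,i=8
  [11] .#.## => .  t=0,i=6
  [10] .#.#. => .  t=0,i=4
  [9] .#..# => #  t=3,i=2
  [8] .#... => .  t=5,i=5
  [7] ..### => #  t=1,i=0
  [6] ..##. => .  t=6,i=3
  [5] ..#.# => #  t=0,i=3
  [4] ..#.. => #  t=3,i=1
  [3] ...## => #  t=1,i=10
  [2] ...#. => #  t=0,i=2
  [1] ....# => #  t=0,i=1
  [0] ..... => #  t=0,i=0
  bits 01000000100101101010001010111111 = 1083613887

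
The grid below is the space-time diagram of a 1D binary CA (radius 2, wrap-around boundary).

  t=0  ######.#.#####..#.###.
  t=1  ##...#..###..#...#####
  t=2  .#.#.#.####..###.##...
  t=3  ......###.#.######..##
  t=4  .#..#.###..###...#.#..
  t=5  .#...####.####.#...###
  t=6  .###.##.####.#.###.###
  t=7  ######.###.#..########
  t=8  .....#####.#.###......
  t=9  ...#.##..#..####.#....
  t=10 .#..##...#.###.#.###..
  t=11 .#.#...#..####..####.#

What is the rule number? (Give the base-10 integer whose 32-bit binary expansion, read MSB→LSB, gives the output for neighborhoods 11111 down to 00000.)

953928082

  nb #####: next=.  (t=0,i=2, bit31=0)
  nb ####.: next=.  (t=0,i=4, bit30=0)
  nb ###.#: next=#  (t=0,i=5, bit29=1)
  nb ###..: next=#  (t=0,i=13, bit28=1)
  nb ##.##: next=#  (t=0,i=21, bit27=1)
  nb ##.#.: next=.  (t=0,i=6, bit26=0)
  nb ##..#: next=.  (t=0,i=14, bit25=0)
  nb ##...: next=.  (t=1,i=2, bit24=0)
  nb #.###: next=#  (t=0,i=0, bit23=1)
  nb #.##.: next=#  (t=2,i=17, bit22=1)
  nb #.#.#: next=.  (t=0,i=7, bit21=0)
  nb #.#..: next=#  (t=4,i=19, bit20=1)
  nb #..##: next=#  (t=1,i=7, bit19=1)
  nb #..#.: next=.  (t=0,i=15, bit18=0)
  nb #...#: next=#  (t=1,i=3, bit17=1)
  nb #....: next=#  (t=2,i=20, bit16=1)
  nb .####: next=#  (t=0,i=1, bit15=1)
  nb .###.: next=#  (t=0,i=19, bit14=1)
  nb .##.#: next=.  (t=6,i=6, bit13=0)
  nb .##..: next=.  (t=2,i=18, bit12=0)
  nb .#.##: next=#  (t=0,i=8, bit11=1)
  nb .#.#.: next=.  (t=2,i=2, bit10=0)
  nb .#..#: next=.  (t=1,i=6, bit9=0)
  nb .#...: next=#  (t=1,i=14, bit8=1)
  nb ..###: next=#  (t=1,i=8, bit7=1)
  nb ..##.: next=.  (t=3,i=20, bit6=0)
  nb ..#.#: next=.  (t=0,i=16, bit5=0)
  nb ..#..: next=#  (t=1,i=5, bit4=1)
  nb ...##: next=.  (t=1,i=16, bit3=0)
  nb ...#.: next=.  (t=1,i=4, bit2=0)
  nb ....#: next=#  (t=2,i=21, bit1=1)
  nb .....: next=.  (t=3,i=2, bit0=0)
  bits 00111000110110111100100110010010 = 953928082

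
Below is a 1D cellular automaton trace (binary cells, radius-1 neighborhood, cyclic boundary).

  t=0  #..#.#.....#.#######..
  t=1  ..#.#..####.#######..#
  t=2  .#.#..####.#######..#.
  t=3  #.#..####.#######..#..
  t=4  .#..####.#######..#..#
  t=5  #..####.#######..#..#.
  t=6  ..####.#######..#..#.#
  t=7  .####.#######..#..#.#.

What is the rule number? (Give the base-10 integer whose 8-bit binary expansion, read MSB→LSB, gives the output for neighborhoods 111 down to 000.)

171

  [7] ### => #  t=0,i=14
  [6] ##. => .  t=0,i=19
  [5] #.# => #  t=0,i=4
  [4] #.. => .  t=0,i=1
  [3] .## => #  t=0,i=13
  [2] .#. => .  t=0,i=0
  [1] ..# => #  t=0,i=2
  [0] ... => #  t=0,i=7
  bits 10101011 = 171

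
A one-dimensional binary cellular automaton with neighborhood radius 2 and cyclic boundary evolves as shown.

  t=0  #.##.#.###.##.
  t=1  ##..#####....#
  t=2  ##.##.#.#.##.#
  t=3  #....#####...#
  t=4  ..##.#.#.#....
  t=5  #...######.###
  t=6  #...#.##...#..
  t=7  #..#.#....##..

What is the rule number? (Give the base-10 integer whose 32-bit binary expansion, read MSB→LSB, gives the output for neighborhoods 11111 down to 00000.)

  #####|#  b31=1 t=1,i=6
  ####.|.  b30=0 t=1,i=7
  ###.#|.  b29=0 t=0,i=9
  ###..|#  b28=1 t=1,i=1
  ##.##|.  b27=0 t=0,i=10
  ##.#.|#  b26=1 t=0,i=4
  ##..#|.  b25=0 t=1,i=2
  ##...|.  b24=0 t=1,i=9
  #.###|#  b23=1 t=0,i=7
  #.##.|.  b22=0 t=0,i=2
  #.#.#|#  b21=1 t=0,i=0
  #.#..|#  b20=1 t=4,i=9
  #..##|#  b19=1 t=1,i=3
  #..#.|.  b18=0 t=6,i=13
  #...#|.  b17=0 t=3,i=11
  #....|#  b16=1 t=1,i=10
  .####|.  b15=0 t=1,i=5
  .###.|#  b14=1 t=0,i=8
  .##.#|.  b13=0 t=0,i=3
  .##..|.  b12=0 t=3,i=0
  .#.##|#  b11=1 t=0,i=1
  .#.#.|#  b10=1 t=2,i=7
  .#..#|.  b9=0 t=6,i=12
  .#...|.  b8=0 t=4,i=10
  ..###|#  b7=1 t=1,i=4
  ..##.|.  b6=0 t=3,i=13
  ..#.#|.  b5=0 t=6,i=4
  ..#..|#  b4=1 t=6,i=0
  ...##|.  b3=0 t=1,i=12
  ...#.|#  b2=1 t=6,i=3
  ....#|#  b1=1 t=1,i=11
  .....|#  b0=1 t=4,i=12
  bits 10010100101110010100110010010111 = 2495171735

2495171735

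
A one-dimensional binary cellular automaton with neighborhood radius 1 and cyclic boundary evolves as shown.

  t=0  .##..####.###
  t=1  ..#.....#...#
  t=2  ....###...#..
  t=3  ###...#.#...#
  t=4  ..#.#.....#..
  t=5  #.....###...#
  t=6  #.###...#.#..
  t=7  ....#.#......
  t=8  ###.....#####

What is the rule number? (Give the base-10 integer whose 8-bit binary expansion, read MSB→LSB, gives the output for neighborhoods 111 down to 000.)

65

  nb ###: next=.  (t=0,i=6, bit7=0)
  nb ##.: next=#  (t=0,i=2, bit6=1)
  nb #.#: next=.  (t=0,i=0, bit5=0)
  nb #..: next=.  (t=0,i=3, bit4=0)
  nb .##: next=.  (t=0,i=1, bit3=0)
  nb .#.: next=.  (t=1,i=2, bit2=0)
  nb ..#: next=.  (t=0,i=4, bit1=0)
  nb ...: next=#  (t=1,i=4, bit0=1)
  bits 01000001 = 65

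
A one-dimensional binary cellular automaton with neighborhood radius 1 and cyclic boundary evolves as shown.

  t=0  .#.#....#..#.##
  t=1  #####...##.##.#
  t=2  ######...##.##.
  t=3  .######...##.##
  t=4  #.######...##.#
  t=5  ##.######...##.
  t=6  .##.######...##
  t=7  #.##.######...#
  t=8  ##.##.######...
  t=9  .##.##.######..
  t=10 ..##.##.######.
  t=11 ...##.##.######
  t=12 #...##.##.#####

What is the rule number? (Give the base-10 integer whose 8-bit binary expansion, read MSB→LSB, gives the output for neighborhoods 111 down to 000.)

  ###|#  b7=1 t=1,i=0
  ##.|#  b6=1 t=0,i=14
  #.#|#  b5=1 t=0,i=0
  #..|#  b4=1 t=0,i=4
  .##|.  b3=0 t=0,i=13
  .#.|#  b2=1 t=0,i=1
  ..#|.  b1=0 t=0,i=7
  ...|.  b0=0 t=0,i=5
  bits 11110100 = 244

244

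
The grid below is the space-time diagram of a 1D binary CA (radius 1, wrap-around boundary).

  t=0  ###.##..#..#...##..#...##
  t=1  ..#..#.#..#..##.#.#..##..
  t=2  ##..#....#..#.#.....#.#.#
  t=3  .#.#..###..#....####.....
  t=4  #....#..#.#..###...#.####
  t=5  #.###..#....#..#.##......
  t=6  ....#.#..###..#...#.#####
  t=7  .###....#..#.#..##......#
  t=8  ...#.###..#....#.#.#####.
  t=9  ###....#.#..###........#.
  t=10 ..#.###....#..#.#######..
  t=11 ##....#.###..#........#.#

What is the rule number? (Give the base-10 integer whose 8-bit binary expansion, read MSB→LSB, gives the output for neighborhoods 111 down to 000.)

67

  ### -> .   bit 7 = 0  t=0,i=0
  ##. -> #   bit 6 = 1  t=0,i=2
  #.# -> .   bit 5 = 0  t=0,i=3
  #.. -> .   bit 4 = 0  t=0,i=6
  .## -> .   bit 3 = 0  t=0,i=4
  .#. -> .   bit 2 = 0  t=0,i=8
  ..# -> #   bit 1 = 1  t=0,i=7
  ... -> #   bit 0 = 1  t=0,i=13
  bits 01000011 = 67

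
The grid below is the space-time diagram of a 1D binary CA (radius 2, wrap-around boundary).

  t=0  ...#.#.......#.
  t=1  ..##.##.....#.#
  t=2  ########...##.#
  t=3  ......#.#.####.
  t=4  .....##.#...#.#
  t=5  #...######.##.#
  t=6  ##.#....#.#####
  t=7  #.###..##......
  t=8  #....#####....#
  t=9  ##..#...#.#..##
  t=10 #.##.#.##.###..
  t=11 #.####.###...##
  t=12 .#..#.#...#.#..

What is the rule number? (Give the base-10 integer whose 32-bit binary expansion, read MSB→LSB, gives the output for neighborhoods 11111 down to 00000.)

1333539692

  ##### -> .   bit 31 = 0  t=2,i=1
  ####. -> #   bit 30 = 1  t=2,i=6
  ###.# -> .   bit 29 = 0  t=5,i=9
  ###.. -> .   bit 28 = 0  t=2,i=7
  ##.## -> #   bit 27 = 1  t=1,i=4
  ##.#. -> #   bit 26 = 1  t=4,i=7
  ##..# -> #   bit 25 = 1  t=7,i=5
  ##... -> #   bit 24 = 1  t=1,i=7
  #.### -> .   bit 23 = 0  t=2,i=14
  #.##. -> #   bit 22 = 1  t=1,i=5
  #.#.# -> #   bit 21 = 1  t=3,i=8
  #.#.. -> #   bit 20 = 1  t=0,i=5
  #..## -> #   bit 19 = 1  t=1,i=1
  #..#. -> #   bit 18 = 1  t=9,i=3
  #...# -> .   bit 17 = 0  t=2,i=9
  #.... -> .   bit 16 = 0  t=0,i=0
  .#### -> .   bit 15 = 0  t=2,i=0
  .###. -> .   bit 14 = 0  t=7,i=3
  .##.# -> #   bit 13 = 1  t=1,i=3
  .##.. -> #   bit 12 = 1  t=1,i=6
  .#.## -> .   bit 11 = 0  t=3,i=9
  .#.#. -> .   bit 10 = 0  t=0,i=4
  .#..# -> #   bit 9 = 1  t=1,i=0
  .#... -> #   bit 8 = 1  t=0,i=6
  ..### -> .   bit 7 = 0  t=5,i=4
  ..##. -> #   bit 6 = 1  t=1,i=2
  ..#.# -> #   bit 5 = 1  t=0,i=3
  ..#.. -> .   bit 4 = 0  t=0,i=13
  ...## -> #   bit 3 = 1  t=2,i=10
  ...#. -> #   bit 2 = 1  t=0,i=2
  ....# -> .   bit 1 = 0  t=0,i=1
  ..... -> .   bit 0 = 0  t=0,i=8
  bits 01001111011111000011001101101100 = 1333539692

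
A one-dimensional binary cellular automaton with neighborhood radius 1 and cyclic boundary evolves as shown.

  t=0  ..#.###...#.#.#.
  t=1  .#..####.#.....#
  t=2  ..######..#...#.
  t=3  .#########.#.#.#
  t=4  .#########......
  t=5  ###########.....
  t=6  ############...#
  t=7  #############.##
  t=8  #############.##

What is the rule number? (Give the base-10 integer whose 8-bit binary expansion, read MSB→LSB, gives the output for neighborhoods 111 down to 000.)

218

  [7] ### => #  t=0,i=5
  [6] ##. => #  t=0,i=6
  [5] #.# => .  t=0,i=3
  [4] #.. => #  t=0,i=7
  [3] .## => #  t=0,i=4
  [2] .#. => .  t=0,i=2
  [1] ..# => #  t=0,i=1
  [0] ... => .  t=0,i=0
  bits 11011010 = 218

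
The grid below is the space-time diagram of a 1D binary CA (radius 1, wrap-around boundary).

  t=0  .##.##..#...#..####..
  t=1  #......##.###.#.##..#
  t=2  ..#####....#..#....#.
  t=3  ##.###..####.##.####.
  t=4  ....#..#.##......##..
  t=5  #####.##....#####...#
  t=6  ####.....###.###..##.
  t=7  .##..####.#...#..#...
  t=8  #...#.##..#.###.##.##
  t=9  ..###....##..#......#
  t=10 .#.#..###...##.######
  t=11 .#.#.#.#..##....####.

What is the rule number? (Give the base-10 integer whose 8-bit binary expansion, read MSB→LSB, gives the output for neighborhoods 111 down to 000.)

  nb ###: next=#  (t=0,i=16, bit7=1)
  nb ##.: next=.  (t=0,i=2, bit6=0)
  nb #.#: next=.  (t=0,i=3, bit5=0)
  nb #..: next=.  (t=0,i=6, bit4=0)
  nb .##: next=.  (t=0,i=1, bit3=0)
  nb .#.: next=#  (t=0,i=8, bit2=1)
  nb ..#: next=#  (t=0,i=0, bit1=1)
  nb ...: next=#  (t=0,i=10, bit0=1)
  bits 10000111 = 135

135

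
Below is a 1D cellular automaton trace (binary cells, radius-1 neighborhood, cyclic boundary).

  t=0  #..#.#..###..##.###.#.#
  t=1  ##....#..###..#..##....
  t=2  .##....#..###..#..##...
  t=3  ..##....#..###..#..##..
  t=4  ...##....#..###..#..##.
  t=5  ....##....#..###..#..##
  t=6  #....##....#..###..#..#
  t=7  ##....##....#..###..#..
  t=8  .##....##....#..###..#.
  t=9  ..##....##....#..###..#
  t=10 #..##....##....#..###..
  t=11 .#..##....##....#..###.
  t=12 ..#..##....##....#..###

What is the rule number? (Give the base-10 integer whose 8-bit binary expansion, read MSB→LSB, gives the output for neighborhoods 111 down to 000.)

  ###|#  b7=1 t=0,i=9
  ##.|#  b6=1 t=0,i=0
  #.#|.  b5=0 t=0,i=4
  #..|#  b4=1 t=0,i=1
  .##|.  b3=0 t=0,i=8
  .#.|.  b2=0 t=0,i=3
  ..#|.  b1=0 t=0,i=2
  ...|.  b0=0 t=1,i=3
  bits 11010000 = 208

208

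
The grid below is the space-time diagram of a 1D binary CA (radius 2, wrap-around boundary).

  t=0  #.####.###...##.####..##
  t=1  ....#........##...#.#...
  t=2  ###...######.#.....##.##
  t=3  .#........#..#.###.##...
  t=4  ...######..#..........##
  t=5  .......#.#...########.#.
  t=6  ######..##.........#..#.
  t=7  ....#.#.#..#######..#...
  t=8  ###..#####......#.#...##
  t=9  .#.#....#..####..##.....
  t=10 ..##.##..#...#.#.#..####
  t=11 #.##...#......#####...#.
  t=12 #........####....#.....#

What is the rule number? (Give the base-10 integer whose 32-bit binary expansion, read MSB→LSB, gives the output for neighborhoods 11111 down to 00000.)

  nb #####: next=.  (t=2,i=0, bit31=0)
  nb ####.: next=#  (t=0,i=4, bit30=1)
  nb ###.#: next=.  (t=0,i=0, bit29=0)
  nb ###..: next=.  (t=0,i=9, bit28=0)
  nb ##.##: next=.  (t=0,i=1, bit27=0)
  nb ##.#.: next=.  (t=2,i=12, bit26=0)
  nb ##..#: next=#  (t=0,i=20, bit25=1)
  nb ##...: next=.  (t=0,i=10, bit24=0)
  nb #.###: next=.  (t=0,i=2, bit23=0)
  nb #.##.: next=.  (t=3,i=19, bit22=0)
  nb #.#.#: next=#  (t=7,i=6, bit21=1)
  nb #.#..: next=#  (t=1,i=20, bit20=1)
  nb #..##: next=.  (t=0,i=21, bit19=0)
  nb #..#.: next=.  (t=3,i=12, bit18=0)
  nb #...#: next=.  (t=0,i=11, bit17=0)
  nb #....: next=#  (t=1,i=6, bit16=1)
  nb .####: next=.  (t=0,i=3, bit15=0)
  nb .###.: next=.  (t=0,i=8, bit14=0)
  nb .##.#: next=#  (t=0,i=14, bit13=1)
  nb .##..: next=.  (t=1,i=14, bit12=0)
  nb .#.##: next=.  (t=3,i=14, bit11=0)
  nb .#.#.: next=#  (t=1,i=19, bit10=1)
  nb .#..#: next=#  (t=3,i=11, bit9=1)
  nb .#...: next=.  (t=1,i=5, bit8=0)
  nb ..###: next=.  (t=0,i=22, bit7=0)
  nb ..##.: next=#  (t=0,i=13, bit6=1)
  nb ..#.#: next=.  (t=1,i=18, bit5=0)
  nb ..#..: next=.  (t=1,i=4, bit4=0)
  nb ...##: next=.  (t=0,i=12, bit3=0)
  nb ...#.: next=.  (t=1,i=3, bit2=0)
  nb ....#: next=#  (t=1,i=2, bit1=1)
  nb .....: next=#  (t=1,i=0, bit0=1)
  bits 01000010001100010010011001000011 = 1110517315

1110517315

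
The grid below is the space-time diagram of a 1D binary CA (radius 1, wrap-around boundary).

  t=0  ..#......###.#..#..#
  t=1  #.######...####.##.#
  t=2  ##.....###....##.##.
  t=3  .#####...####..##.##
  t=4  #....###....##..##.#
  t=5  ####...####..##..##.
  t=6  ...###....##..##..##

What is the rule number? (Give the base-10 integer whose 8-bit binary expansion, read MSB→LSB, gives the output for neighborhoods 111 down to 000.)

  ###|.  b7=0 t=0,i=10
  ##.|#  b6=1 t=0,i=11
  #.#|#  b5=1 t=0,i=12
  #..|#  b4=1 t=0,i=0
  .##|.  b3=0 t=0,i=9
  .#.|#  b2=1 t=0,i=2
  ..#|.  b1=0 t=0,i=1
  ...|#  b0=1 t=0,i=4
  bits 01110101 = 117

117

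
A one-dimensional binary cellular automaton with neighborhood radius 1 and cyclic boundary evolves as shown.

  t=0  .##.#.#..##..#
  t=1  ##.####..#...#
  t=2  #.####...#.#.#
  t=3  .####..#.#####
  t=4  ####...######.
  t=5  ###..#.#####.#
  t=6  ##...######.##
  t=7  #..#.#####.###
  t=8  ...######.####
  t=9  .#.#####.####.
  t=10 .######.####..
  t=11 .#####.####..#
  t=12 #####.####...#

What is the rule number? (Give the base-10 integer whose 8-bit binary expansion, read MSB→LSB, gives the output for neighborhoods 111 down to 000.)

173

  ###|#  b7=1 t=1,i=0
  ##.|.  b6=0 t=0,i=2
  #.#|#  b5=1 t=0,i=0
  #..|.  b4=0 t=0,i=7
  .##|#  b3=1 t=0,i=1
  .#.|#  b2=1 t=0,i=4
  ..#|.  b1=0 t=0,i=8
  ...|#  b0=1 t=1,i=11
  bits 10101101 = 173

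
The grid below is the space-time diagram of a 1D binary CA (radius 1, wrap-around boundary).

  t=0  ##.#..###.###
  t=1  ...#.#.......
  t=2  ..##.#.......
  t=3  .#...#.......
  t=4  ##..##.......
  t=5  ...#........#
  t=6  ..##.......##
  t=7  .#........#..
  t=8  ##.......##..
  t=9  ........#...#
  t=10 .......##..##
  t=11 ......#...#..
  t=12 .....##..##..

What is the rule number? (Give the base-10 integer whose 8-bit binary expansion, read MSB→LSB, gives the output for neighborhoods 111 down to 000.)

6

  nb ###: next=.  (t=0,i=0, bit7=0)
  nb ##.: next=.  (t=0,i=1, bit6=0)
  nb #.#: next=.  (t=0,i=2, bit5=0)
  nb #..: next=.  (t=0,i=4, bit4=0)
  nb .##: next=.  (t=0,i=6, bit3=0)
  nb .#.: next=#  (t=0,i=3, bit2=1)
  nb ..#: next=#  (t=0,i=5, bit1=1)
  nb ...: next=.  (t=1,i=0, bit0=0)
  bits 00000110 = 6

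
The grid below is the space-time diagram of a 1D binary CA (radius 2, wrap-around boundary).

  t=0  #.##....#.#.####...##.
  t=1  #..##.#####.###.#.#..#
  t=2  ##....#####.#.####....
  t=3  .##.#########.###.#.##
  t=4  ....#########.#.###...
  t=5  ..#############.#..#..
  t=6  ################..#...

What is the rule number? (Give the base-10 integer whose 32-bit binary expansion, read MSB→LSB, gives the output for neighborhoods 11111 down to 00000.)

3886322862

  ##### -> #   bit 31 = 1  t=1,i=8
  ####. -> #   bit 30 = 1  t=0,i=14
  ###.# -> #   bit 29 = 1  t=1,i=10
  ###.. -> .   bit 28 = 0  t=0,i=15
  ##.## -> .   bit 27 = 0  t=1,i=5
  ##.#. -> #   bit 26 = 1  t=0,i=21
  ##..# -> #   bit 25 = 1  t=1,i=1
  ##... -> #   bit 24 = 1  t=0,i=4
  #.### -> #   bit 23 = 1  t=0,i=12
  #.##. -> .   bit 22 = 0  t=0,i=2
  #.#.# -> #   bit 21 = 1  t=0,i=0
  #.#.. -> .   bit 20 = 0  t=1,i=18
  #..## -> .   bit 19 = 0  t=1,i=2
  #..#. -> #   bit 18 = 1  t=5,i=18
  #...# -> .   bit 17 = 0  t=0,i=17
  #.... -> .   bit 16 = 0  t=0,i=5
  .#### -> #   bit 15 = 1  t=0,i=13
  .###. -> .   bit 14 = 0  t=1,i=13
  .##.# -> .   bit 13 = 0  t=0,i=20
  .##.. -> #   bit 12 = 1  t=0,i=3
  .#.## -> .   bit 11 = 0  t=0,i=1
  .#.#. -> #   bit 10 = 1  t=0,i=9
  .#..# -> .   bit 9 = 0  t=1,i=19
  .#... -> .   bit 8 = 0  t=5,i=20
  ..### -> #   bit 7 = 1  t=2,i=6
  ..##. -> .   bit 6 = 0  t=0,i=19
  ..#.# -> #   bit 5 = 1  t=0,i=8
  ..#.. -> .   bit 4 = 0  t=5,i=19
  ...## -> #   bit 3 = 1  t=0,i=18
  ...#. -> #   bit 2 = 1  t=0,i=7
  ....# -> #   bit 1 = 1  t=0,i=6
  ..... -> .   bit 0 = 0  t=4,i=0
  bits 11100111101001001001010010101110 = 3886322862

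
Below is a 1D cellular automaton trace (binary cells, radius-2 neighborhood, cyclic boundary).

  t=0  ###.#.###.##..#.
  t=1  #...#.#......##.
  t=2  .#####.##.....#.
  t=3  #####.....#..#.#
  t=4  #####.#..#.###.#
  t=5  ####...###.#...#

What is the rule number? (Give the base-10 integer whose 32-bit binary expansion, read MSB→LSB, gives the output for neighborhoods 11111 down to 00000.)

3501172644

  [31] ##### => #  t=2,i=3
  [30] ####. => #  t=2,i=4
  [29] ###.# => .  t=0,i=2
  [28] ###.. => #  t=3,i=4
  [27] ##.## => .  t=0,i=9
  [26] ##.#. => .  t=0,i=3
  [25] ##..# => .  t=0,i=12
  [24] ##... => .  t=2,i=9
  [23] #.### => #  t=0,i=0
  [22] #.##. => .  t=0,i=10
  [21] #.#.# => #  t=0,i=4
  [20] #.#.. => .  t=1,i=0
  [19] #..## => #  t=2,i=0
  [18] #..#. => #  t=0,i=13
  [17] #...# => #  t=1,i=2
  [16] #.... => #  t=1,i=8
  [15] .#### => #  t=2,i=2
  [14] .###. => .  t=0,i=1
  [13] .##.# => #  t=1,i=14
  [12] .##.. => .  t=0,i=11
  [11] .#.## => .  t=0,i=5
  [10] .#.#. => #  t=1,i=5
  [9] .#..# => #  t=2,i=15
  [8] .#... => #  t=1,i=1
  [7] ..### => #  t=2,i=1
  [6] ..##. => .  t=1,i=13
  [5] ..#.# => #  t=0,i=14
  [4] ..#.. => .  t=2,i=14
  [3] ...## => .  t=1,i=12
  [2] ...#. => #  t=1,i=3
  [1] ....# => .  t=1,i=11
  [0] ..... => .  t=1,i=9
  bits 11010000101011111010011110100100 = 3501172644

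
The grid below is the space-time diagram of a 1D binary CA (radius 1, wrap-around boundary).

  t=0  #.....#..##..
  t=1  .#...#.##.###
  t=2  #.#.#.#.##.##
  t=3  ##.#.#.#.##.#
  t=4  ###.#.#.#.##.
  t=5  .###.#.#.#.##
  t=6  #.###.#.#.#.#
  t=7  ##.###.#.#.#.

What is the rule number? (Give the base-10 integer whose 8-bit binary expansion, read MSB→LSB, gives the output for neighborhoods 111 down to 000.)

242

  [7] ### => #  t=1,i=11
  [6] ##. => #  t=0,i=10
  [5] #.# => #  t=1,i=0
  [4] #.. => #  t=0,i=1
  [3] .## => .  t=0,i=9
  [2] .#. => .  t=0,i=0
  [1] ..# => #  t=0,i=5
  [0] ... => .  t=0,i=2
  bits 11110010 = 242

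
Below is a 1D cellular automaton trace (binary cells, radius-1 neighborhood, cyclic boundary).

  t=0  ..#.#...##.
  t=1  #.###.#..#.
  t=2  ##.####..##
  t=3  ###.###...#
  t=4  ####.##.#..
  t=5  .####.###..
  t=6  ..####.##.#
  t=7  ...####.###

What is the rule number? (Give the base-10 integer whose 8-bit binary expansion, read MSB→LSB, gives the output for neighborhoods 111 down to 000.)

229

  nb ###: next=#  (t=1,i=3, bit7=1)
  nb ##.: next=#  (t=0,i=9, bit6=1)
  nb #.#: next=#  (t=0,i=3, bit5=1)
  nb #..: next=.  (t=0,i=5, bit4=0)
  nb .##: next=.  (t=0,i=8, bit3=0)
  nb .#.: next=#  (t=0,i=2, bit2=1)
  nb ..#: next=.  (t=0,i=1, bit1=0)
  nb ...: next=#  (t=0,i=0, bit0=1)
  bits 11100101 = 229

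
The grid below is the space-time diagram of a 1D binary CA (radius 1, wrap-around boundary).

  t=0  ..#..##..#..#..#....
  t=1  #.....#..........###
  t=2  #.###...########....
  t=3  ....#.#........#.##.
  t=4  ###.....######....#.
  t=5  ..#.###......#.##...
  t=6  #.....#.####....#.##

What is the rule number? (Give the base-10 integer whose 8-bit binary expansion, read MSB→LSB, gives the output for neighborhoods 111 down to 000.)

65

  ### -> .   bit 7 = 0  t=1,i=18
  ##. -> #   bit 6 = 1  t=0,i=6
  #.# -> .   bit 5 = 0  t=2,i=1
  #.. -> .   bit 4 = 0  t=0,i=3
  .## -> .   bit 3 = 0  t=0,i=5
  .#. -> .   bit 2 = 0  t=0,i=2
  ..# -> .   bit 1 = 0  t=0,i=1
  ... -> #   bit 0 = 1  t=0,i=0
  bits 01000001 = 65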